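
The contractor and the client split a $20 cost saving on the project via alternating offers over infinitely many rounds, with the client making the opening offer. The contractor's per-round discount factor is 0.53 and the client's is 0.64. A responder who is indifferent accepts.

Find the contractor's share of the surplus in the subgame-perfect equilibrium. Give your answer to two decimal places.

Let x be the client's share when the client proposes and y be the contractor's share when the contractor proposes.
The contractor accepts iff offered ≥ 0.53·y, so x = 20 − 0.53y. Symmetrically y = 20 − 0.64x.
Substituting: x = 20 − 0.53(20 − 0.64x), giving x(1 − 0.64·0.53) = 20(1 − 0.53).
So x = 20 × 0.47 / 0.6608 ≈ 14.2252, and the contractor receives 20 − x ≈ 5.7748.

5.77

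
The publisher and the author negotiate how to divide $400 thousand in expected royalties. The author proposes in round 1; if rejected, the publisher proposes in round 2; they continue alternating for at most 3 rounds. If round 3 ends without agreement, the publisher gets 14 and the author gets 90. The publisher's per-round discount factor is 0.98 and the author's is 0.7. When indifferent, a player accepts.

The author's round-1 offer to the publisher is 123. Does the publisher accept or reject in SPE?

Round 3 (the author proposes): the publisher gets 14 if talks fail, so the author offers 14 and keeps 386.
Round 2 (the publisher proposes): the author can get 386 next round, worth 0.7 × 386 = 270.2 now; the publisher offers that and keeps 129.8.
So by rejecting in round 1, the publisher gets 129.8 next round, worth 0.98 × 129.8 = 127.204 now.
Offer 123 < 127.204, so the publisher rejects.

Reject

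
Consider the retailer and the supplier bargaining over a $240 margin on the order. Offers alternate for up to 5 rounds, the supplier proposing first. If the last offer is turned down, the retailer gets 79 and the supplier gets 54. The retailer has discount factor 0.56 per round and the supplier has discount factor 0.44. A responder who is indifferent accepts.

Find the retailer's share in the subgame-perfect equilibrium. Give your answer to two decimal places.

98.61

By backward induction:
Round 5 (the supplier proposes): the retailer gets 79 if talks fail, so the supplier offers 79 and keeps 161.
Round 4 (the retailer proposes): the supplier can get 161 next round, worth 0.44 × 161 = 70.84 now. The retailer offers 70.84 and keeps 240 − 70.84 = 169.16.
Round 3 (the supplier proposes): the retailer can get 169.16 next round, worth 0.56 × 169.16 = 94.7296 now. The supplier offers 94.7296 and keeps 240 − 94.7296 = 145.2704.
Round 2 (the retailer proposes): the supplier can get 145.2704 next round, worth 0.44 × 145.2704 = 63.918976 now, so the retailer offers 63.918976, keeping 176.081024.
Round 1 (the supplier proposes): the retailer can get 176.081024 next round, worth 0.56 × 176.081024 = 98.60537344 now, so the supplier offers 98.60537344, keeping 141.39462656.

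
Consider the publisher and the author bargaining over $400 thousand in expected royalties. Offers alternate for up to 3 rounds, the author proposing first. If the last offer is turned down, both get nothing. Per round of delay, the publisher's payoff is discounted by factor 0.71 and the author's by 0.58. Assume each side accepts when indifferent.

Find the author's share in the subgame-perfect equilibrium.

280.72

Round 3 (the author proposes): rejection yields 0 for the publisher; the author offers 0 and keeps 400.
Round 2 (the publisher proposes): the author can get 400 next round, worth 0.58 × 400 = 232 now; the publisher offers that and keeps 168.
Round 1 (the author proposes): the publisher can get 168 next round, worth 0.71 × 168 = 119.28 now. The author offers 119.28 and keeps 400 − 119.28 = 280.72.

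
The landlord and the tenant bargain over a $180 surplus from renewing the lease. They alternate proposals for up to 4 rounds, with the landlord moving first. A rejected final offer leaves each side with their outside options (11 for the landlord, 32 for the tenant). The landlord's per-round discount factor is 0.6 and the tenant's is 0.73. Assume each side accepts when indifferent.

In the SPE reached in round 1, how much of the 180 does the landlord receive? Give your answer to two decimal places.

73.40

Round 4 (the tenant proposes): the landlord gets 11 if talks fail, so the tenant offers 11 and keeps 169.
Round 3 (the landlord proposes): the tenant can get 169 next round, worth 0.73 × 169 = 123.37 now; the landlord offers that and keeps 56.63.
Round 2 (the tenant proposes): the landlord can get 56.63 next round, worth 0.6 × 56.63 = 33.978 now, so the tenant offers 33.978, keeping 146.022.
Round 1 (the landlord proposes): the tenant can get 146.022 next round, worth 0.73 × 146.022 = 106.59606 now. The landlord offers 106.59606 and keeps 180 − 106.59606 = 73.40394.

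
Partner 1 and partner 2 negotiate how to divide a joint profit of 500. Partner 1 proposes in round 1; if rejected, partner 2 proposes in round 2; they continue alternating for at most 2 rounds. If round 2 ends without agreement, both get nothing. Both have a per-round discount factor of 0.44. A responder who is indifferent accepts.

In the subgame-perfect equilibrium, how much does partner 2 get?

Work backward from the last round.
Round 2 (partner 2 proposes): rejection yields 0 for partner 1; partner 2 offers 0 and keeps 500.
Round 1 (partner 1 proposes): partner 2 can get 500 next round, worth 0.44 × 500 = 220 now. Partner 1 offers 220 and keeps 500 − 220 = 280.

220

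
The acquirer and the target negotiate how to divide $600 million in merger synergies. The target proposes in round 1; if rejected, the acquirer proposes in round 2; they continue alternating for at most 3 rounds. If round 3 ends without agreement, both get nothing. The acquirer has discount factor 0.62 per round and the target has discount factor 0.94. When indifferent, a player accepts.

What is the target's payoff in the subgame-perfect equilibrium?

577.68

Round 3 (the target proposes): the acquirer will accept anything ≥ 0, so the target offers 0 and keeps 600.
Round 2 (the acquirer proposes): the target can get 600 next round, worth 0.94 × 600 = 564 now; the acquirer offers that and keeps 36.
Round 1 (the target proposes): the acquirer can get 36 next round, worth 0.62 × 36 = 22.32 now, so the target offers 22.32, keeping 577.68.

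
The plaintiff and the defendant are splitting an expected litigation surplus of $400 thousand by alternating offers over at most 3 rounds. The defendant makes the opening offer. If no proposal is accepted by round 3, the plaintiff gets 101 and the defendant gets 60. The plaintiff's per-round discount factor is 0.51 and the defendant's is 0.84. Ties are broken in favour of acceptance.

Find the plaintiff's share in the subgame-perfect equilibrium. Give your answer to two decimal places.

75.91

Round 3 (the defendant proposes): the plaintiff gets 101 if talks fail, so the defendant offers 101 and keeps 299.
Round 2 (the plaintiff proposes): the defendant can get 299 next round, worth 0.84 × 299 = 251.16 now, so the plaintiff offers 251.16, keeping 148.84.
Round 1 (the defendant proposes): the plaintiff can get 148.84 next round, worth 0.51 × 148.84 = 75.9084 now. The defendant offers 75.9084 and keeps 400 − 75.9084 = 324.0916.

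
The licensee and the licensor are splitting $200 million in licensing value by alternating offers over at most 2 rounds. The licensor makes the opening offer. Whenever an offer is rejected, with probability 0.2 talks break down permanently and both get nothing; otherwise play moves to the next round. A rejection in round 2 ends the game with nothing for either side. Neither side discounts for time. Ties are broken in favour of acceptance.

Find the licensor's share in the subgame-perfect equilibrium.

40

By backward induction:
Round 2 (the licensee proposes): rejection yields 0 for the licensor; the licensee offers 0 and keeps 200.
Round 1 (the licensor proposes): rejecting gives the licensee an expected 0.8 × 200 = 160, so the licensor offers 160, keeping 40.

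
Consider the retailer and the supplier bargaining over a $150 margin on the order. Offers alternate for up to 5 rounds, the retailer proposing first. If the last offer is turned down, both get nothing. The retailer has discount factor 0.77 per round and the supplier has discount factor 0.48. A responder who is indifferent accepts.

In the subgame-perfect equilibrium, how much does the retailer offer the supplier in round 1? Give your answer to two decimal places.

Round 5 (the retailer proposes): rejection yields 0 for the supplier; the retailer offers 0 and keeps 150.
Round 4 (the supplier proposes): the retailer can get 150 next round, worth 0.77 × 150 = 115.5 now, so the supplier offers 115.5, keeping 34.5.
Round 3 (the retailer proposes): the supplier can get 34.5 next round, worth 0.48 × 34.5 = 16.56 now. The retailer offers 16.56 and keeps 150 − 16.56 = 133.44.
Round 2 (the supplier proposes): the retailer can get 133.44 next round, worth 0.77 × 133.44 = 102.7488 now. The supplier offers 102.7488 and keeps 150 − 102.7488 = 47.2512.
Round 1 (the retailer proposes): the supplier can get 47.2512 next round, worth 0.48 × 47.2512 = 22.680576 now, so the retailer offers 22.680576, keeping 127.319424.

22.68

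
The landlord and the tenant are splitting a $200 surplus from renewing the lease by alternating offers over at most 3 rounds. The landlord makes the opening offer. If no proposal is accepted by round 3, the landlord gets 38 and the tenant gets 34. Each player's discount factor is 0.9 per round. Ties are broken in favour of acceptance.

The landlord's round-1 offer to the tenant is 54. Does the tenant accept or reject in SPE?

Accept

Round 3 (the landlord proposes): the tenant gets 34 if talks fail, so the landlord offers 34 and keeps 166.
Round 2 (the tenant proposes): the landlord can get 166 next round, worth 0.9 × 166 = 149.4 now; the tenant offers that and keeps 50.6.
So by rejecting in round 1, the tenant gets 50.6 next round, worth 0.9 × 50.6 = 45.54 now.
Offer 54 ≥ 45.54, so the tenant accepts.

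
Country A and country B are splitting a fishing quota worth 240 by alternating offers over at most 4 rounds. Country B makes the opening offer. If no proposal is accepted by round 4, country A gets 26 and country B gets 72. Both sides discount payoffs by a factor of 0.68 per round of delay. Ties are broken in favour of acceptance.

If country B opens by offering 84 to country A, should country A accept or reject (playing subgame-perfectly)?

Work out country A's continuation value if the offer is rejected.
Round 4 (country A proposes): country B gets 72 if talks fail, so country A offers 72 and keeps 168.
Round 3 (country B proposes): country A can get 168 next round, worth 0.68 × 168 = 114.24 now, so country B offers 114.24, keeping 125.76.
Round 2 (country A proposes): country B can get 125.76 next round, worth 0.68 × 125.76 = 85.5168 now, so country A offers 85.5168, keeping 154.4832.
So by rejecting in round 1, country A gets 154.4832 next round, worth 0.68 × 154.4832 = 105.048576 now.
Offer 84 < 105.048576, so country A rejects.

Reject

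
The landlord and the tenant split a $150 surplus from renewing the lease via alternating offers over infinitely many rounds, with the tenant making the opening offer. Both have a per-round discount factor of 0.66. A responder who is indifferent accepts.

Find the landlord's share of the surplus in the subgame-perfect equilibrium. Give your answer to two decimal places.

59.64

Let x be the tenant's share when the tenant proposes and y be the landlord's share when the landlord proposes.
The landlord accepts iff offered ≥ 0.66·y, so x = 150 − 0.66y. Symmetrically y = 150 − 0.66x.
Substituting: x = 150 − 0.66(150 − 0.66x), giving x(1 − 0.66·0.66) = 150(1 − 0.66).
So x = 150 × 0.34 / 0.5644 ≈ 90.3614, and the landlord receives 150 − x ≈ 59.6386.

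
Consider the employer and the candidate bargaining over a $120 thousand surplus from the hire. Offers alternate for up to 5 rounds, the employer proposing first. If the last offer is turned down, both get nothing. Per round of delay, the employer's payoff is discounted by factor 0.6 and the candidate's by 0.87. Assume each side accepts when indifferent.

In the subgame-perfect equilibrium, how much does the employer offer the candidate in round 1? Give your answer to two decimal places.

Round 5 (the employer proposes): the candidate will accept anything ≥ 0, so the employer offers 0 and keeps 120.
Round 4 (the candidate proposes): the employer can get 120 next round, worth 0.6 × 120 = 72 now; the candidate offers that and keeps 48.
Round 3 (the employer proposes): the candidate can get 48 next round, worth 0.87 × 48 = 41.76 now. The employer offers 41.76 and keeps 120 − 41.76 = 78.24.
Round 2 (the candidate proposes): the employer can get 78.24 next round, worth 0.6 × 78.24 = 46.944 now, so the candidate offers 46.944, keeping 73.056.
Round 1 (the employer proposes): the candidate can get 73.056 next round, worth 0.87 × 73.056 = 63.55872 now. The employer offers 63.55872 and keeps 120 − 63.55872 = 56.44128.

63.56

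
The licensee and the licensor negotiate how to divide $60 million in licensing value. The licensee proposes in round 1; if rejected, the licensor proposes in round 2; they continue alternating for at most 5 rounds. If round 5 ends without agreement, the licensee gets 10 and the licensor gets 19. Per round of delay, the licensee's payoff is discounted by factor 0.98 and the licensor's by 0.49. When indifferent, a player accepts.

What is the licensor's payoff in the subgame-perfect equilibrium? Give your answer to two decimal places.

5.25

By backward induction:
Round 5 (the licensee proposes): the licensor gets 19 if talks fail, so the licensee offers 19 and keeps 41.
Round 4 (the licensor proposes): the licensee can get 41 next round, worth 0.98 × 41 = 40.18 now, so the licensor offers 40.18, keeping 19.82.
Round 3 (the licensee proposes): the licensor can get 19.82 next round, worth 0.49 × 19.82 = 9.7118 now, so the licensee offers 9.7118, keeping 50.2882.
Round 2 (the licensor proposes): the licensee can get 50.2882 next round, worth 0.98 × 50.2882 = 49.282436 now; the licensor offers that and keeps 10.717564.
Round 1 (the licensee proposes): the licensor can get 10.717564 next round, worth 0.49 × 10.717564 = 5.25160636 now, so the licensee offers 5.25160636, keeping 54.74839364.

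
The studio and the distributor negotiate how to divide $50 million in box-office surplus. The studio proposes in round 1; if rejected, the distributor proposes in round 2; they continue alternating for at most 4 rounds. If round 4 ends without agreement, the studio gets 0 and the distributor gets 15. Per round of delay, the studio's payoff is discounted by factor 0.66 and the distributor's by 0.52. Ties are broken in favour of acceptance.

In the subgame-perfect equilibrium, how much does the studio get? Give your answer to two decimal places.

Round 4 (the distributor proposes): rejection yields 0 for the studio; the distributor offers 0 and keeps 50.
Round 3 (the studio proposes): the distributor can get 50 next round, worth 0.52 × 50 = 26 now. The studio offers 26 and keeps 50 − 26 = 24.
Round 2 (the distributor proposes): the studio can get 24 next round, worth 0.66 × 24 = 15.84 now, so the distributor offers 15.84, keeping 34.16.
Round 1 (the studio proposes): the distributor can get 34.16 next round, worth 0.52 × 34.16 = 17.7632 now; the studio offers that and keeps 32.2368.

32.24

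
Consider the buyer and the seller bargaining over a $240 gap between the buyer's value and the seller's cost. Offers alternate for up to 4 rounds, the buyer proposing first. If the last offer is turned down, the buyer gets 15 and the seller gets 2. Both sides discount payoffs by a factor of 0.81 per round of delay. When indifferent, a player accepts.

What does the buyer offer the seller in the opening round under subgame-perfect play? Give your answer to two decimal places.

Round 4 (the seller proposes): the buyer gets 15 if talks fail, so the seller offers 15 and keeps 225.
Round 3 (the buyer proposes): the seller can get 225 next round, worth 0.81 × 225 = 182.25 now. The buyer offers 182.25 and keeps 240 − 182.25 = 57.75.
Round 2 (the seller proposes): the buyer can get 57.75 next round, worth 0.81 × 57.75 = 46.7775 now. The seller offers 46.7775 and keeps 240 − 46.7775 = 193.2225.
Round 1 (the buyer proposes): the seller can get 193.2225 next round, worth 0.81 × 193.2225 = 156.510225 now; the buyer offers that and keeps 83.489775.

156.51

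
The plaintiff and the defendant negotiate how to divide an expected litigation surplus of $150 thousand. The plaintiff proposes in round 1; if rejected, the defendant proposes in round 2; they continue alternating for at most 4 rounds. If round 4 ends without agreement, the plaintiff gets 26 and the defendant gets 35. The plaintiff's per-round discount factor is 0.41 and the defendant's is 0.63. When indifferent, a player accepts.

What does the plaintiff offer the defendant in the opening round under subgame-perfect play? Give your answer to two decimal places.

75.93

Round 4 (the defendant proposes): the plaintiff gets 26 if talks fail, so the defendant offers 26 and keeps 124.
Round 3 (the plaintiff proposes): the defendant can get 124 next round, worth 0.63 × 124 = 78.12 now, so the plaintiff offers 78.12, keeping 71.88.
Round 2 (the defendant proposes): the plaintiff can get 71.88 next round, worth 0.41 × 71.88 = 29.4708 now, so the defendant offers 29.4708, keeping 120.5292.
Round 1 (the plaintiff proposes): the defendant can get 120.5292 next round, worth 0.63 × 120.5292 = 75.933396 now, so the plaintiff offers 75.933396, keeping 74.066604.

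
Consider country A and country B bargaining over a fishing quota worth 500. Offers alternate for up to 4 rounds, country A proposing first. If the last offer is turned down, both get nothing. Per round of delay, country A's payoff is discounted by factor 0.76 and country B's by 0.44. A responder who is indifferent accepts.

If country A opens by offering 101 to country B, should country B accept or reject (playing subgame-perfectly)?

Work out country B's continuation value if the offer is rejected.
Round 4 (country B proposes): rejection yields 0 for country A; country B offers 0 and keeps 500.
Round 3 (country A proposes): country B can get 500 next round, worth 0.44 × 500 = 220 now, so country A offers 220, keeping 280.
Round 2 (country B proposes): country A can get 280 next round, worth 0.76 × 280 = 212.8 now. Country B offers 212.8 and keeps 500 − 212.8 = 287.2.
So by rejecting in round 1, country B gets 287.2 next round, worth 0.44 × 287.2 = 126.368 now.
Offer 101 < 126.368, so country B rejects.

Reject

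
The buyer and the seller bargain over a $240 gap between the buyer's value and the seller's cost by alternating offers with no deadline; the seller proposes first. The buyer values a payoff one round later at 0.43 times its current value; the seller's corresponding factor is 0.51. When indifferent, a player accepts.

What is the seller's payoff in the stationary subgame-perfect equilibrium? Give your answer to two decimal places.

In a stationary SPE each proposer offers the other exactly their discounted continuation value.
If the seller keeps x when proposing and the buyer keeps y when proposing, then x = 240 − 0.43y and y = 240 − 0.51x.
Solving: x = 240(1 − 0.43) / (1 − 0.51·0.43) = 136.8 / 0.7807 ≈ 175.2274.
The buyer gets 240 − 175.2274 ≈ 64.7726.

175.23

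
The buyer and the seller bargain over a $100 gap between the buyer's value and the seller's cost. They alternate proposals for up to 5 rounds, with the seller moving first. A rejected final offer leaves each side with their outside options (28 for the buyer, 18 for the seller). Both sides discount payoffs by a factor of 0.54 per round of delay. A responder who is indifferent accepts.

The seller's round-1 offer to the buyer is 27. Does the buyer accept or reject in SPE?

Reject

Round 5 (the seller proposes): the buyer gets 28 if talks fail, so the seller offers 28 and keeps 72.
Round 4 (the buyer proposes): the seller can get 72 next round, worth 0.54 × 72 = 38.88 now, so the buyer offers 38.88, keeping 61.12.
Round 3 (the seller proposes): the buyer can get 61.12 next round, worth 0.54 × 61.12 = 33.0048 now. The seller offers 33.0048 and keeps 100 − 33.0048 = 66.9952.
Round 2 (the buyer proposes): the seller can get 66.9952 next round, worth 0.54 × 66.9952 = 36.177408 now, so the buyer offers 36.177408, keeping 63.822592.
So by rejecting in round 1, the buyer gets 63.822592 next round, worth 0.54 × 63.822592 = 34.46419968 now.
Offer 27 < 34.46419968, so the buyer rejects.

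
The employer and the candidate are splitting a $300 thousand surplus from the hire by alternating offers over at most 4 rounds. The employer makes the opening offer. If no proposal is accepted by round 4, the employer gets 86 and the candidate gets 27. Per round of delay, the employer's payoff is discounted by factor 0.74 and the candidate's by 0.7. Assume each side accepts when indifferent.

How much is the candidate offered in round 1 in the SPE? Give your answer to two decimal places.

132.20

By backward induction:
Round 4 (the candidate proposes): the employer gets 86 if talks fail, so the candidate offers 86 and keeps 214.
Round 3 (the employer proposes): the candidate can get 214 next round, worth 0.7 × 214 = 149.8 now; the employer offers that and keeps 150.2.
Round 2 (the candidate proposes): the employer can get 150.2 next round, worth 0.74 × 150.2 = 111.148 now. The candidate offers 111.148 and keeps 300 − 111.148 = 188.852.
Round 1 (the employer proposes): the candidate can get 188.852 next round, worth 0.7 × 188.852 = 132.1964 now. The employer offers 132.1964 and keeps 300 − 132.1964 = 167.8036.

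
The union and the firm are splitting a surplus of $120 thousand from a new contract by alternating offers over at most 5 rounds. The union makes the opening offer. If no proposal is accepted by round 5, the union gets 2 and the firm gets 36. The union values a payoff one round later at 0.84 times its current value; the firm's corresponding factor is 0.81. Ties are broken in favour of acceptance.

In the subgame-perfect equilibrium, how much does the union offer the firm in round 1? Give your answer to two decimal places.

Round 5 (the union proposes): the firm gets 36 if talks fail, so the union offers 36 and keeps 84.
Round 4 (the firm proposes): the union can get 84 next round, worth 0.84 × 84 = 70.56 now, so the firm offers 70.56, keeping 49.44.
Round 3 (the union proposes): the firm can get 49.44 next round, worth 0.81 × 49.44 = 40.0464 now; the union offers that and keeps 79.9536.
Round 2 (the firm proposes): the union can get 79.9536 next round, worth 0.84 × 79.9536 = 67.161024 now; the firm offers that and keeps 52.838976.
Round 1 (the union proposes): the firm can get 52.838976 next round, worth 0.81 × 52.838976 = 42.79957056 now, so the union offers 42.79957056, keeping 77.20042944.

42.80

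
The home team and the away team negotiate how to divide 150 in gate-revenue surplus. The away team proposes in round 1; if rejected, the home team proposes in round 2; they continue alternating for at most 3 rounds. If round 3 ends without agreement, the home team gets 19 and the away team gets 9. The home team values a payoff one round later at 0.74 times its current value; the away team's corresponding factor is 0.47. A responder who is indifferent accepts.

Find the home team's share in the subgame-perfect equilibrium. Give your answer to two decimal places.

Round 3 (the away team proposes): the home team gets 19 if talks fail, so the away team offers 19 and keeps 131.
Round 2 (the home team proposes): the away team can get 131 next round, worth 0.47 × 131 = 61.57 now. The home team offers 61.57 and keeps 150 − 61.57 = 88.43.
Round 1 (the away team proposes): the home team can get 88.43 next round, worth 0.74 × 88.43 = 65.4382 now. The away team offers 65.4382 and keeps 150 − 65.4382 = 84.5618.

65.44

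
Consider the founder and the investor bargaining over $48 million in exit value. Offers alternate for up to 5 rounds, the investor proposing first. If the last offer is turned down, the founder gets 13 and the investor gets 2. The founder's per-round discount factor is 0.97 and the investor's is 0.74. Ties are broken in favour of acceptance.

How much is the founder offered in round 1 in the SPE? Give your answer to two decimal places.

Round 5 (the investor proposes): the founder gets 13 if talks fail, so the investor offers 13 and keeps 35.
Round 4 (the founder proposes): the investor can get 35 next round, worth 0.74 × 35 = 25.9 now; the founder offers that and keeps 22.1.
Round 3 (the investor proposes): the founder can get 22.1 next round, worth 0.97 × 22.1 = 21.437 now. The investor offers 21.437 and keeps 48 − 21.437 = 26.563.
Round 2 (the founder proposes): the investor can get 26.563 next round, worth 0.74 × 26.563 = 19.65662 now; the founder offers that and keeps 28.34338.
Round 1 (the investor proposes): the founder can get 28.34338 next round, worth 0.97 × 28.34338 = 27.4930786 now. The investor offers 27.4930786 and keeps 48 − 27.4930786 = 20.5069214.

27.49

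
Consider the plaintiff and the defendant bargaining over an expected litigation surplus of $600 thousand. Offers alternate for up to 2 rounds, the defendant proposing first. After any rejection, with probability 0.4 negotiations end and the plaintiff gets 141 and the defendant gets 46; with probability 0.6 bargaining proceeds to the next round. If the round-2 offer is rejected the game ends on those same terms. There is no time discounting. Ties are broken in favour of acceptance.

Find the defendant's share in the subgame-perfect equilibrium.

By backward induction:
Round 2 (the plaintiff proposes): the defendant gets 46 if talks fail, so the plaintiff offers 46 and keeps 554.
Round 1 (the defendant proposes): rejecting gives the plaintiff an expected 0.6 × 554 + 0.4 × 141 = 388.8; the defendant offers that and keeps 211.2.

211.2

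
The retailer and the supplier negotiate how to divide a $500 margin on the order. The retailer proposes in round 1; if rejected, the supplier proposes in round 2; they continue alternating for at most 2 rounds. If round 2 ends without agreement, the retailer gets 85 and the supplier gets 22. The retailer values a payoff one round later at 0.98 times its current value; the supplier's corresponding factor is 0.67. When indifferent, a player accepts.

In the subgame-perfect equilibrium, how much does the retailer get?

Round 2 (the supplier proposes): the retailer gets 85 if talks fail, so the supplier offers 85 and keeps 415.
Round 1 (the retailer proposes): the supplier can get 415 next round, worth 0.67 × 415 = 278.05 now; the retailer offers that and keeps 221.95.

221.95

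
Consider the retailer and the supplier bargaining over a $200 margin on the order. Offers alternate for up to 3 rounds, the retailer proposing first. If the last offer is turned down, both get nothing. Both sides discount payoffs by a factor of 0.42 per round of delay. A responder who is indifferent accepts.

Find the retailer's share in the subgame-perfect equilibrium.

151.28

Round 3 (the retailer proposes): rejection yields 0 for the supplier; the retailer offers 0 and keeps 200.
Round 2 (the supplier proposes): the retailer can get 200 next round, worth 0.42 × 200 = 84 now, so the supplier offers 84, keeping 116.
Round 1 (the retailer proposes): the supplier can get 116 next round, worth 0.42 × 116 = 48.72 now. The retailer offers 48.72 and keeps 200 − 48.72 = 151.28.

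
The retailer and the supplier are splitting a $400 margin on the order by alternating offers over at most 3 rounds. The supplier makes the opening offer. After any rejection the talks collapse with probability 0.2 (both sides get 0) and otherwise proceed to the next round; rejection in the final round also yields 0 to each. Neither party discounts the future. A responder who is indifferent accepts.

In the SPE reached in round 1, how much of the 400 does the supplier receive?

336

Round 3 (the supplier proposes): rejection yields 0 for the retailer; the supplier offers 0 and keeps 400.
Round 2 (the retailer proposes): rejecting gives the supplier an expected 0.8 × 400 = 320; the retailer offers that and keeps 80.
Round 1 (the supplier proposes): rejecting gives the retailer an expected 0.8 × 80 = 64; the supplier offers that and keeps 336.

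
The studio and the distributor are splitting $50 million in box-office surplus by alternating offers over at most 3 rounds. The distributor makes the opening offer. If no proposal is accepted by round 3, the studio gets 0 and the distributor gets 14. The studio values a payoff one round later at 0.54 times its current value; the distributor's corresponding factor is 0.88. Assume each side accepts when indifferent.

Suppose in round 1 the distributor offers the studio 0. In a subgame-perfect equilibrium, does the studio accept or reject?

Round 3 (the distributor proposes): the studio will accept anything ≥ 0, so the distributor offers 0 and keeps 50.
Round 2 (the studio proposes): the distributor can get 50 next round, worth 0.88 × 50 = 44 now. The studio offers 44 and keeps 50 − 44 = 6.
So by rejecting in round 1, the studio gets 6 next round, worth 0.54 × 6 = 3.24 now.
Offer 0 < 3.24, so the studio rejects.

Reject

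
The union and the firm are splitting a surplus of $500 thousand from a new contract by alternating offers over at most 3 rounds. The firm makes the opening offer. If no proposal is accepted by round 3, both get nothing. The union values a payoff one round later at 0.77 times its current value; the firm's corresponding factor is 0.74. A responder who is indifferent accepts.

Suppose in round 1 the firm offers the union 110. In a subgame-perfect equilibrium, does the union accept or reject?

Round 3 (the firm proposes): rejection yields 0 for the union; the firm offers 0 and keeps 500.
Round 2 (the union proposes): the firm can get 500 next round, worth 0.74 × 500 = 370 now. The union offers 370 and keeps 500 − 370 = 130.
So by rejecting in round 1, the union gets 130 next round, worth 0.77 × 130 = 100.1 now.
Offer 110 ≥ 100.1, so the union accepts.

Accept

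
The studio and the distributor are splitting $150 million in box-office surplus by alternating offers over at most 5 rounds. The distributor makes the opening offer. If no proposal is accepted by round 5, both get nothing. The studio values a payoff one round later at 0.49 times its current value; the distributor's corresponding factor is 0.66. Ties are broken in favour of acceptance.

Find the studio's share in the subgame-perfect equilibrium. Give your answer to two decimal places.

Round 5 (the distributor proposes): the studio will accept anything ≥ 0, so the distributor offers 0 and keeps 150.
Round 4 (the studio proposes): the distributor can get 150 next round, worth 0.66 × 150 = 99 now, so the studio offers 99, keeping 51.
Round 3 (the distributor proposes): the studio can get 51 next round, worth 0.49 × 51 = 24.99 now. The distributor offers 24.99 and keeps 150 − 24.99 = 125.01.
Round 2 (the studio proposes): the distributor can get 125.01 next round, worth 0.66 × 125.01 = 82.5066 now, so the studio offers 82.5066, keeping 67.4934.
Round 1 (the distributor proposes): the studio can get 67.4934 next round, worth 0.49 × 67.4934 = 33.071766 now. The distributor offers 33.071766 and keeps 150 − 33.071766 = 116.928234.

33.07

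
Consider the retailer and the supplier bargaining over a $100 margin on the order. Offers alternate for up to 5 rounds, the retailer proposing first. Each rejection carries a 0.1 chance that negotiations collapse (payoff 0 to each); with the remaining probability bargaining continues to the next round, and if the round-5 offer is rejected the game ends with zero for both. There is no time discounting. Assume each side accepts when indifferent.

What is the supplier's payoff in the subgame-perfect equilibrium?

Round 5 (the retailer proposes): the supplier will accept anything ≥ 0, so the retailer offers 0 and keeps 100.
Round 4 (the supplier proposes): rejecting gives the retailer an expected 0.9 × 100 = 90. The supplier offers 90 and keeps 100 − 90 = 10.
Round 3 (the retailer proposes): rejecting gives the supplier an expected 0.9 × 10 = 9, so the retailer offers 9, keeping 91.
Round 2 (the supplier proposes): rejecting gives the retailer an expected 0.9 × 91 = 81.9; the supplier offers that and keeps 18.1.
Round 1 (the retailer proposes): rejecting gives the supplier an expected 0.9 × 18.1 = 16.29; the retailer offers that and keeps 83.71.

16.29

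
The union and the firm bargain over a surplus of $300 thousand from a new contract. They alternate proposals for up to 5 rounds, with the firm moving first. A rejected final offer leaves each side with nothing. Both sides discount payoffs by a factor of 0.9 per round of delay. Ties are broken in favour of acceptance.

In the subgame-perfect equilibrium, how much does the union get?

Round 5 (the firm proposes): rejection yields 0 for the union; the firm offers 0 and keeps 300.
Round 4 (the union proposes): the firm can get 300 next round, worth 0.9 × 300 = 270 now, so the union offers 270, keeping 30.
Round 3 (the firm proposes): the union can get 30 next round, worth 0.9 × 30 = 27 now. The firm offers 27 and keeps 300 − 27 = 273.
Round 2 (the union proposes): the firm can get 273 next round, worth 0.9 × 273 = 245.7 now; the union offers that and keeps 54.3.
Round 1 (the firm proposes): the union can get 54.3 next round, worth 0.9 × 54.3 = 48.87 now, so the firm offers 48.87, keeping 251.13.

48.87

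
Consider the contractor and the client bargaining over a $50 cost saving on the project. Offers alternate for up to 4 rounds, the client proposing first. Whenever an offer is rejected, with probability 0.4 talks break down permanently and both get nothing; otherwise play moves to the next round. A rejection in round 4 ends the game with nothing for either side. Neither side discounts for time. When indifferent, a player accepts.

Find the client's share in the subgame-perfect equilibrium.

Round 4 (the contractor proposes): rejection yields 0 for the client; the contractor offers 0 and keeps 50.
Round 3 (the client proposes): rejecting gives the contractor an expected 0.6 × 50 = 30, so the client offers 30, keeping 20.
Round 2 (the contractor proposes): rejecting gives the client an expected 0.6 × 20 = 12. The contractor offers 12 and keeps 50 − 12 = 38.
Round 1 (the client proposes): rejecting gives the contractor an expected 0.6 × 38 = 22.8, so the client offers 22.8, keeping 27.2.

27.2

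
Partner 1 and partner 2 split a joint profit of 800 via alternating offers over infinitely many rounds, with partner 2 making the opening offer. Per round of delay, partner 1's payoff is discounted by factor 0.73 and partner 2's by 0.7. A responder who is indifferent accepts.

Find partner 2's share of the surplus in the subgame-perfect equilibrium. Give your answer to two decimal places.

441.72

When partner 2 proposes, partner 1 accepts any offer worth at least 0.73 times what partner 1 would get by proposing next round; and vice versa.
This gives x = 800 − 0.73y and y = 800 − 0.7x, where x and y are each side's share when it proposes.
Hence (1 − 0.73·0.7)x = 800(1 − 0.73), i.e. 0.489·x = 216.
x ≈ 441.7178; partner 1's share is 800 − x ≈ 358.2822.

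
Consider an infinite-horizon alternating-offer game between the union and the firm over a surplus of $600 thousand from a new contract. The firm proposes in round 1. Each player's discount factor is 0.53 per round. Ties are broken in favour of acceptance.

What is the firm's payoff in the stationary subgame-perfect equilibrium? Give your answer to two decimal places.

In a stationary SPE each proposer offers the other exactly their discounted continuation value.
If the firm keeps x when proposing and the union keeps y when proposing, then x = 600 − 0.53y and y = 600 − 0.53x.
Solving: x = 600(1 − 0.53) / (1 − 0.53·0.53) = 282 / 0.7191 ≈ 392.1569.
The union gets 600 − 392.1569 ≈ 207.8431.

392.16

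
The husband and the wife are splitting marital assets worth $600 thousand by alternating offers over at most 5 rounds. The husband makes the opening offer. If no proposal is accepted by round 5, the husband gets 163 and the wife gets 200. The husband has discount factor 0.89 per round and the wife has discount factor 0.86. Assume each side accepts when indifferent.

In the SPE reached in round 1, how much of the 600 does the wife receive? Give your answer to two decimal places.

Round 5 (the husband proposes): the wife gets 200 if talks fail, so the husband offers 200 and keeps 400.
Round 4 (the wife proposes): the husband can get 400 next round, worth 0.89 × 400 = 356 now. The wife offers 356 and keeps 600 − 356 = 244.
Round 3 (the husband proposes): the wife can get 244 next round, worth 0.86 × 244 = 209.84 now; the husband offers that and keeps 390.16.
Round 2 (the wife proposes): the husband can get 390.16 next round, worth 0.89 × 390.16 = 347.2424 now; the wife offers that and keeps 252.7576.
Round 1 (the husband proposes): the wife can get 252.7576 next round, worth 0.86 × 252.7576 = 217.371536 now, so the husband offers 217.371536, keeping 382.628464.

217.37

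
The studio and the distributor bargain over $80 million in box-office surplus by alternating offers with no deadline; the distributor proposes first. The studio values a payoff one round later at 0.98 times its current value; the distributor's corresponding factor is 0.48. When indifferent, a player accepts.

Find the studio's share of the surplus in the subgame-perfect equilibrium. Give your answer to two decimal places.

76.98

Let x be the distributor's share when the distributor proposes and y be the studio's share when the studio proposes.
The studio accepts iff offered ≥ 0.98·y, so x = 80 − 0.98y. Symmetrically y = 80 − 0.48x.
Substituting: x = 80 − 0.98(80 − 0.48x), giving x(1 − 0.48·0.98) = 80(1 − 0.98).
So x = 80 × 0.02 / 0.5296 ≈ 3.0211, and the studio receives 80 − x ≈ 76.9789.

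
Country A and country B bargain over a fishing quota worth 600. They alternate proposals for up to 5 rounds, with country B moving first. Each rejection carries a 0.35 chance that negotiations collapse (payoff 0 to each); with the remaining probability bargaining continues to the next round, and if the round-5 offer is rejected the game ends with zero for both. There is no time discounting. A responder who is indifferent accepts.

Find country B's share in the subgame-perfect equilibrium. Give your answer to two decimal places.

By backward induction:
Round 5 (country B proposes): rejection yields 0 for country A; country B offers 0 and keeps 600.
Round 4 (country A proposes): rejecting gives country B an expected 0.65 × 600 = 390, so country A offers 390, keeping 210.
Round 3 (country B proposes): rejecting gives country A an expected 0.65 × 210 = 136.5. Country B offers 136.5 and keeps 600 − 136.5 = 463.5.
Round 2 (country A proposes): rejecting gives country B an expected 0.65 × 463.5 = 301.275, so country A offers 301.275, keeping 298.725.
Round 1 (country B proposes): rejecting gives country A an expected 0.65 × 298.725 = 194.17125. Country B offers 194.17125 and keeps 600 − 194.17125 = 405.82875.

405.83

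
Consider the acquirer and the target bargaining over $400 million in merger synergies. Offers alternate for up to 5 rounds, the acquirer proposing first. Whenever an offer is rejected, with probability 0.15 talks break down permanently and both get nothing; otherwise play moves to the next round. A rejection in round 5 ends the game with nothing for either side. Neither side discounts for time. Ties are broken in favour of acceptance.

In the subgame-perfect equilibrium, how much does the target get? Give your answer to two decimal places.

Round 5 (the acquirer proposes): rejection yields 0 for the target; the acquirer offers 0 and keeps 400.
Round 4 (the target proposes): rejecting gives the acquirer an expected 0.85 × 400 = 340; the target offers that and keeps 60.
Round 3 (the acquirer proposes): rejecting gives the target an expected 0.85 × 60 = 51, so the acquirer offers 51, keeping 349.
Round 2 (the target proposes): rejecting gives the acquirer an expected 0.85 × 349 = 296.65; the target offers that and keeps 103.35.
Round 1 (the acquirer proposes): rejecting gives the target an expected 0.85 × 103.35 = 87.8475, so the acquirer offers 87.8475, keeping 312.1525.

87.85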